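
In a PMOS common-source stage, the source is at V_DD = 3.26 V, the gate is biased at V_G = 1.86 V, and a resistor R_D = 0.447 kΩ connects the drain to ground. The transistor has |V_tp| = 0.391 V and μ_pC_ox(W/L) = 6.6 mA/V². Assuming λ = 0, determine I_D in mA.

V_SG = V_DD − V_G = 3.26 − 1.86 = 1.4 V, so V_ov = 1.4 − 0.391 = 1.01 V.
Assume saturation: I_D = ½ k_p V_ov² = 0.5 × 6.6 × 1.01² = 3.36 mA, giving V_SD = V_DD − I_D R_D = 3.26 − 3.36 × 0.447 = 1.76 V.
V_SD = 1.76 V ≥ V_ov = 1.01 V, confirming saturation.

I_D = 3.36 mA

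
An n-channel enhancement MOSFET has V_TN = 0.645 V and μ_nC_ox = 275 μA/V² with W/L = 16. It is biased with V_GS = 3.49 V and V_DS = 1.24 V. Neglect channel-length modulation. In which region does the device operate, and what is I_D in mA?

Triode; I_D = 12.1 mA

k_n = μ_nC_ox · (W/L) = 4.4 mA/V².
V_ov = V_GS − V_TN = 3.49 − 0.645 = 2.85 V.
Since V_DS = 1.24 V < V_ov = 2.85 V, the device is in the triode region.
I_D = k_n [V_ov · V_DS − ½ V_DS²] = 4.4 × [2.85 × 1.24 − 0.5 × 1.24²] = 12.1 mA.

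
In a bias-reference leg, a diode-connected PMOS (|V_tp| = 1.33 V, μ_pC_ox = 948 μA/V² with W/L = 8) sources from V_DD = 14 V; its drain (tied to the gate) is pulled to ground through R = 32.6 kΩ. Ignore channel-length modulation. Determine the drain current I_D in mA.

I_D = 0.379 mA

With gate tied to drain, V_SG = V_SD ≥ V_SG − |V_tp|, so the device is in saturation.
k_p = μ_pC_ox · (W/L) = 7.584 mA/V².
KCL at the drain: ½ k_p (V_SG − |V_tp|)² = (V_DD − V_SG)/R.
Let x = V_SG − 1.33. Then 124 x² + x − 12.67 = 0, giving x = 0.316 V (positive root), so V_SG = 1.65 V.
I_D = (V_DD − V_SG)/R = (14 − 1.65) / 32.6 = 0.379 mA.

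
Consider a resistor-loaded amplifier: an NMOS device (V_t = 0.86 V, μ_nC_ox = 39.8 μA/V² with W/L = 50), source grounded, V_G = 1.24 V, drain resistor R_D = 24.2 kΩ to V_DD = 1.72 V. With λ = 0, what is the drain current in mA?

V_GS = V_G = 1.24 V, so V_ov = 1.24 − 0.86 = 0.38 V.
k_n = μ_nC_ox · (W/L) = 1.99 mA/V².
Assume saturation: I_D = ½ k_n V_ov² = 0.5 × 1.99 × 0.38² = 0.144 mA, giving V_DS = V_DD − I_D R_D = 1.72 − 0.144 × 24.2 = -1.76 V.
But -1.76 V < V_ov = 0.38 V, so the device is actually in triode.
In triode I_D = k_n[V_ov V_DS − ½ V_DS²] and I_D = (V_DD − V_DS)/R_D. Equating: 24.1 V_DS² − 19.3 V_DS + 1.72 = 0, giving V_DS = 0.102 V (the root below V_ov).
I_D = (1.72 − 0.102) / 24.2 = 0.0669 mA.

I_D = 0.0669 mA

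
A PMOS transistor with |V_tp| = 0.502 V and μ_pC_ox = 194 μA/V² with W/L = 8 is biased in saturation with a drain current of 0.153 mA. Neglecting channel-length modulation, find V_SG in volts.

k_p = μ_pC_ox · (W/L) = 1.552 mA/V².
In saturation I_D = ½ k_p (V_SG − |V_tp|)², so V_SG − |V_tp| = √(2 I_D / k_p) = √(2 × 0.153 / 1.552) = 0.444 V.
V_SG = 0.502 + 0.444 = 0.946 V.

V_SG = 0.946 V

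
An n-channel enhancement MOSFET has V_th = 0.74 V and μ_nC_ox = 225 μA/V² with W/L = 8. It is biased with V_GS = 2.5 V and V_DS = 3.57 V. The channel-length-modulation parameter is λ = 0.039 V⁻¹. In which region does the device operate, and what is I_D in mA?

k_n = μ_nC_ox · (W/L) = 1.8 mA/V².
V_ov = V_GS − V_th = 2.5 − 0.74 = 1.76 V.
Since V_DS = 3.57 V ≥ V_ov = 1.76 V, the device is in saturation.
I_D = ½ k_n V_ov² (1 + λ V_DS) = 0.5 × 1.8 × 1.76² × (1 + 0.039 × 3.57) = 3.18 mA.

Saturation; I_D = 3.18 mA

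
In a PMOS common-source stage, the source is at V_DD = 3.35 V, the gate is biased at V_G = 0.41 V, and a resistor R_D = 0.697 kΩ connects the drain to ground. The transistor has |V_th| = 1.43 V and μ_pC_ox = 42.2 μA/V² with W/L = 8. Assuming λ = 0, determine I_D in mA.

V_SG = V_DD − V_G = 3.35 − 0.41 = 2.94 V, so V_ov = 2.94 − 1.43 = 1.51 V.
k_p = μ_pC_ox · (W/L) = 0.3376 mA/V².
Assume saturation: I_D = ½ k_p V_ov² = 0.5 × 0.3376 × 1.51² = 0.385 mA, giving V_SD = V_DD − I_D R_D = 3.35 − 0.385 × 0.697 = 3.08 V.
V_SD = 3.08 V ≥ V_ov = 1.51 V, confirming saturation.

I_D = 0.385 mA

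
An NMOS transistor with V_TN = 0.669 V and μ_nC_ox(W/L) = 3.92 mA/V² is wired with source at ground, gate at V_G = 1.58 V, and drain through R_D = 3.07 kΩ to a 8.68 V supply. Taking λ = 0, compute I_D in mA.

V_GS = V_G = 1.58 V, so V_ov = 1.58 − 0.669 = 0.911 V.
Assume saturation: I_D = ½ k_n V_ov² = 0.5 × 3.92 × 0.911² = 1.63 mA, giving V_DS = V_DD − I_D R_D = 8.68 − 1.63 × 3.07 = 3.69 V.
V_DS = 3.69 V ≥ V_ov = 0.911 V, confirming saturation.

I_D = 1.63 mA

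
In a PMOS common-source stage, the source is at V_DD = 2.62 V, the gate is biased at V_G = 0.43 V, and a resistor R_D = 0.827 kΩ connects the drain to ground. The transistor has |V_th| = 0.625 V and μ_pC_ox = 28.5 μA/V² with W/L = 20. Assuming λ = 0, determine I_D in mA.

I_D = 0.698 mA

V_SG = V_DD − V_G = 2.62 − 0.43 = 2.19 V, so V_ov = 2.19 − 0.625 = 1.56 V.
k_p = μ_pC_ox · (W/L) = 0.57 mA/V².
Assume saturation: I_D = ½ k_p V_ov² = 0.5 × 0.57 × 1.56² = 0.698 mA, giving V_SD = V_DD − I_D R_D = 2.62 − 0.698 × 0.827 = 2.04 V.
V_SD = 2.04 V ≥ V_ov = 1.56 V, confirming saturation.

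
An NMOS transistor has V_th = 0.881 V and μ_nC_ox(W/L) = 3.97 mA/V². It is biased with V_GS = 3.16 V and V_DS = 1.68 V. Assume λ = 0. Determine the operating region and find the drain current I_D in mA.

V_ov = V_GS − V_th = 3.16 − 0.881 = 2.28 V.
Since V_DS = 1.68 V < V_ov = 2.28 V, the device is in the triode region.
I_D = k_n [V_ov · V_DS − ½ V_DS²] = 3.97 × [2.28 × 1.68 − 0.5 × 1.68²] = 9.6 mA.

Triode; I_D = 9.60 mA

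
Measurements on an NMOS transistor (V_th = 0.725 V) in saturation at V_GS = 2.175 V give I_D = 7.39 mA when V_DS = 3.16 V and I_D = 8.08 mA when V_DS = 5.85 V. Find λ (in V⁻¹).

λ = 0.0390 V⁻¹

With V_GS fixed, I_D ∝ (1 + λ V_DS) in saturation, so I_D2/I_D1 = (1 + λ V_DS2)/(1 + λ V_DS1).
8.08/7.39 = 1.093 = (1 + 5.85 λ)/(1 + 3.16 λ).
Solving: λ (I_D1 V_DS2 − I_D2 V_DS1) = I_D2 − I_D1, so λ = (8.08 − 7.39) / (7.39 × 5.85 − 8.08 × 3.16) = 0.69 / 17.7 = 0.039 V⁻¹.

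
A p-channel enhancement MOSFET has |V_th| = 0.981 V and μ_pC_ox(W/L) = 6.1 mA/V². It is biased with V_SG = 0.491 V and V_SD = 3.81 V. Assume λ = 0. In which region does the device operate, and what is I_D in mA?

Cutoff; I_D = 0 mA

V_SG = 0.491 V < |V_th| = 0.981 V, so the transistor is in cutoff.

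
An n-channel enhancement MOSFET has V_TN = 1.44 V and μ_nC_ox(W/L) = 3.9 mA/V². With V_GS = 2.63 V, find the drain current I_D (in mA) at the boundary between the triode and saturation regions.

At the boundary V_DS = V_ov = V_GS − V_TN = 2.63 − 1.44 = 1.19 V.
I_D = ½ k_n V_ov² = 0.5 × 3.9 × 1.19² = 2.76 mA.

I_D = 2.76 mA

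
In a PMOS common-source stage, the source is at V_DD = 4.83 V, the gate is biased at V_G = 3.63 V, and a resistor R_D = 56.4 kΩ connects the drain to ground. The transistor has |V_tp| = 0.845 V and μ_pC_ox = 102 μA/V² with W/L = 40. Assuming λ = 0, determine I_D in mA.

I_D = 0.0845 mA

V_SG = V_DD − V_G = 4.83 − 3.63 = 1.2 V, so V_ov = 1.2 − 0.845 = 0.355 V.
k_p = μ_pC_ox · (W/L) = 4.08 mA/V².
Assume saturation: I_D = ½ k_p V_ov² = 0.5 × 4.08 × 0.355² = 0.257 mA, giving V_SD = V_DD − I_D R_D = 4.83 − 0.257 × 56.4 = -9.67 V.
But -9.67 V < V_ov = 0.355 V, so the device is actually in triode.
In triode I_D = k_p[V_ov V_SD − ½ V_SD²] and I_D = (V_DD − V_SD)/R_D. Equating: 115 V_SD² − 82.69 V_SD + 4.83 = 0, giving V_SD = 0.0641 V (the root below V_ov).
I_D = (4.83 − 0.0641) / 56.4 = 0.0845 mA.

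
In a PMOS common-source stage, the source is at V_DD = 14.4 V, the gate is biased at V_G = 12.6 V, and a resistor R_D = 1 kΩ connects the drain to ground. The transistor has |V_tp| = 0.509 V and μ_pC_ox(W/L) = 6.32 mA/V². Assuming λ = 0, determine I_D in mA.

V_SG = V_DD − V_G = 14.4 − 12.6 = 1.8 V, so V_ov = 1.8 − 0.509 = 1.29 V.
Assume saturation: I_D = ½ k_p V_ov² = 0.5 × 6.32 × 1.29² = 5.27 mA, giving V_SD = V_DD − I_D R_D = 14.4 − 5.27 × 1 = 9.13 V.
V_SD = 9.13 V ≥ V_ov = 1.29 V, confirming saturation.

I_D = 5.27 mA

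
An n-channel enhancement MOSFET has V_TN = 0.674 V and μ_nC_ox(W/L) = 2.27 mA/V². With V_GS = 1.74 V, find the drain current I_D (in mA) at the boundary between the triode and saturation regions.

At the boundary V_DS = V_ov = V_GS − V_TN = 1.74 − 0.674 = 1.07 V.
I_D = ½ k_n V_ov² = 0.5 × 2.27 × 1.07² = 1.29 mA.

I_D = 1.29 mA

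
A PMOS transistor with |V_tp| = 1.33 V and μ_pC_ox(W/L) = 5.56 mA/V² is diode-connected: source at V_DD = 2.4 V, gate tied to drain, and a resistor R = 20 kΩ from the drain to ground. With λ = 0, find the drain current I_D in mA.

I_D = 0.0470 mA

With gate tied to drain, V_SG = V_SD ≥ V_SG − |V_tp|, so the device is in saturation.
KCL at the drain: ½ k_p (V_SG − |V_tp|)² = (V_DD − V_SG)/R.
Let x = V_SG − 1.33. Then 55.6 x² + x − 1.07 = 0, giving x = 0.13 V (positive root), so V_SG = 1.46 V.
I_D = (V_DD − V_SG)/R = (2.4 − 1.46) / 20 = 0.047 mA.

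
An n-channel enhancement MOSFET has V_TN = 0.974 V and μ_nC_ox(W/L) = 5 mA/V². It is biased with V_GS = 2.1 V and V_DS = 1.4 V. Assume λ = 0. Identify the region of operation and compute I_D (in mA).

V_ov = V_GS − V_TN = 2.1 − 0.974 = 1.13 V.
Since V_DS = 1.4 V ≥ V_ov = 1.13 V, the device is in saturation.
I_D = ½ k_n V_ov² = 0.5 × 5 × 1.13² = 3.17 mA.

Saturation; I_D = 3.17 mA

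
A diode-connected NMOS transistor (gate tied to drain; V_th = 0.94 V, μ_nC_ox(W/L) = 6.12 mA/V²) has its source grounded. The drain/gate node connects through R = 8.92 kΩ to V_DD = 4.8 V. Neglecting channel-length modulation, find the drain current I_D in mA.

I_D = 0.393 mA

With gate tied to drain, V_GS = V_DS ≥ V_GS − V_th, so the device is in saturation.
KCL at the drain: ½ k_n (V_GS − V_th)² = (V_DD − V_GS)/R.
Let x = V_GS − 0.94. Then 27.3 x² + x − 3.86 = 0, giving x = 0.358 V (positive root), so V_GS = 1.3 V.
I_D = (V_DD − V_GS)/R = (4.8 − 1.3) / 8.92 = 0.393 mA.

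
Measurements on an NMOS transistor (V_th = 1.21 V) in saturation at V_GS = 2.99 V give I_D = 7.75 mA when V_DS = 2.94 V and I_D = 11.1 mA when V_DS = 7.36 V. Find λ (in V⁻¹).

With V_GS fixed, I_D ∝ (1 + λ V_DS) in saturation, so I_D2/I_D1 = (1 + λ V_DS2)/(1 + λ V_DS1).
11.1/7.75 = 1.432 = (1 + 7.36 λ)/(1 + 2.94 λ).
Solving: λ (I_D1 V_DS2 − I_D2 V_DS1) = I_D2 − I_D1, so λ = (11.1 − 7.75) / (7.75 × 7.36 − 11.1 × 2.94) = 3.35 / 24.4 = 0.137 V⁻¹.

λ = 0.137 V⁻¹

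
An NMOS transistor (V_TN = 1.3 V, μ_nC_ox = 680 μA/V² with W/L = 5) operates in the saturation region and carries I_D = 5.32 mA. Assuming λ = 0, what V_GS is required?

k_n = μ_nC_ox · (W/L) = 3.4 mA/V².
In saturation I_D = ½ k_n (V_GS − V_TN)², so V_GS − V_TN = √(2 I_D / k_n) = √(2 × 5.32 / 3.4) = 1.77 V.
V_GS = 1.3 + 1.77 = 3.07 V.

V_GS = 3.07 V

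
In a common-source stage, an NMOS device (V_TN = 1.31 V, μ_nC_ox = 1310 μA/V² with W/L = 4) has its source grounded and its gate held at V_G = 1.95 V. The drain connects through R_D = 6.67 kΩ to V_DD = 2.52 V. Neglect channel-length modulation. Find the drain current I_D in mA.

I_D = 0.360 mA

V_GS = V_G = 1.95 V, so V_ov = 1.95 − 1.31 = 0.64 V.
k_n = μ_nC_ox · (W/L) = 5.24 mA/V².
Assume saturation: I_D = ½ k_n V_ov² = 0.5 × 5.24 × 0.64² = 1.07 mA, giving V_DS = V_DD − I_D R_D = 2.52 − 1.07 × 6.67 = -4.64 V.
But -4.64 V < V_ov = 0.64 V, so the device is actually in triode.
In triode I_D = k_n[V_ov V_DS − ½ V_DS²] and I_D = (V_DD − V_DS)/R_D. Equating: 17.5 V_DS² − 23.37 V_DS + 2.52 = 0, giving V_DS = 0.118 V (the root below V_ov).
I_D = (2.52 − 0.118) / 6.67 = 0.36 mA.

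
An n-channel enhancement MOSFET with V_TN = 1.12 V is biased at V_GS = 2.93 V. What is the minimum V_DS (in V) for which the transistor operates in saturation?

The boundary between triode and saturation is V_DS = V_GS − V_TN = V_ov.
V_ov = 2.93 − 1.12 = 1.81 V.

V_DS,sat = 1.81 V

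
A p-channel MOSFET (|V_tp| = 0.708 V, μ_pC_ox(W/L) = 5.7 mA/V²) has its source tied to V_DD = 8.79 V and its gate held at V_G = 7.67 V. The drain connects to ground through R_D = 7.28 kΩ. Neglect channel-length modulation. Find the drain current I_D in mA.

I_D = 0.484 mA

V_SG = V_DD − V_G = 8.79 − 7.67 = 1.12 V, so V_ov = 1.12 − 0.708 = 0.412 V.
Assume saturation: I_D = ½ k_p V_ov² = 0.5 × 5.7 × 0.412² = 0.484 mA, giving V_SD = V_DD − I_D R_D = 8.79 − 0.484 × 7.28 = 5.27 V.
V_SD = 5.27 V ≥ V_ov = 0.412 V, confirming saturation.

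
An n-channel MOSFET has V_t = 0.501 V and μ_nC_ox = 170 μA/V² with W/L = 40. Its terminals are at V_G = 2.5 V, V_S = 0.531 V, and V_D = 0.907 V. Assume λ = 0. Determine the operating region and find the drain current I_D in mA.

Triode; I_D = 3.27 mA

V_GS = V_G − V_S = 2.5 − 0.531 = 1.97 V; V_DS = V_D − V_S = 0.907 − 0.531 = 0.376 V.
k_n = μ_nC_ox · (W/L) = 6.8 mA/V².
V_ov = V_GS − V_t = 1.97 − 0.501 = 1.47 V.
Since V_DS = 0.376 V < V_ov = 1.47 V, the device is in the triode region.
I_D = k_n [V_ov · V_DS − ½ V_DS²] = 6.8 × [1.47 × 0.376 − 0.5 × 0.376²] = 3.27 mA.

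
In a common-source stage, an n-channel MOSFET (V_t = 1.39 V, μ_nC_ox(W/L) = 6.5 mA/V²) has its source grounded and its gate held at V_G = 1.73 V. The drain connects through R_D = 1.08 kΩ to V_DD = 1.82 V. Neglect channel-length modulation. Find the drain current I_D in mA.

V_GS = V_G = 1.73 V, so V_ov = 1.73 − 1.39 = 0.34 V.
Assume saturation: I_D = ½ k_n V_ov² = 0.5 × 6.5 × 0.34² = 0.376 mA, giving V_DS = V_DD − I_D R_D = 1.82 − 0.376 × 1.08 = 1.41 V.
V_DS = 1.41 V ≥ V_ov = 0.34 V, confirming saturation.

I_D = 0.376 mA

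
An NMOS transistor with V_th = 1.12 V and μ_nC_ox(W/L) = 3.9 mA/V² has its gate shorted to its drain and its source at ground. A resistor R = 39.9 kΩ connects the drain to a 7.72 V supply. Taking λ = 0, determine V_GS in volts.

With gate tied to drain, V_GS = V_DS ≥ V_GS − V_th, so the device is in saturation.
KCL at the drain: ½ k_n (V_GS − V_th)² = (V_DD − V_GS)/R.
Let x = V_GS − 1.12. Then 77.8 x² + x − 6.6 = 0, giving x = 0.285 V (positive root), so V_GS = 1.4 V.
I_D = (V_DD − V_GS)/R = (7.72 − 1.4) / 39.9 = 0.158 mA.

V_GS = 1.40 V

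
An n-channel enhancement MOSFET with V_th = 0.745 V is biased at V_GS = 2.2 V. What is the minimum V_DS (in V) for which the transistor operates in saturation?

V_DS,sat = 1.46 V

The boundary between triode and saturation is V_DS = V_GS − V_th = V_ov.
V_ov = 2.2 − 0.745 = 1.46 V.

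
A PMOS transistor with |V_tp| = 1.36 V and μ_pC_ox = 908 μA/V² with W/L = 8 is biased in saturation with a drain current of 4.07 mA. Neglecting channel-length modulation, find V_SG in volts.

V_SG = 2.42 V

k_p = μ_pC_ox · (W/L) = 7.264 mA/V².
In saturation I_D = ½ k_p (V_SG − |V_tp|)², so V_SG − |V_tp| = √(2 I_D / k_p) = √(2 × 4.07 / 7.264) = 1.06 V.
V_SG = 1.36 + 1.06 = 2.42 V.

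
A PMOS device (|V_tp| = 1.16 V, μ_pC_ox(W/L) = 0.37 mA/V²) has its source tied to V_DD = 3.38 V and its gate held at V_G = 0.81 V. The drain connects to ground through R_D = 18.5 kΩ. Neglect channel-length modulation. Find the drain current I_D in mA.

I_D = 0.163 mA

V_SG = V_DD − V_G = 3.38 − 0.81 = 2.57 V, so V_ov = 2.57 − 1.16 = 1.41 V.
Assume saturation: I_D = ½ k_p V_ov² = 0.5 × 0.37 × 1.41² = 0.368 mA, giving V_SD = V_DD − I_D R_D = 3.38 − 0.368 × 18.5 = -3.42 V.
But -3.42 V < V_ov = 1.41 V, so the device is actually in triode.
In triode I_D = k_p[V_ov V_SD − ½ V_SD²] and I_D = (V_DD − V_SD)/R_D. Equating: 3.42 V_SD² − 10.65 V_SD + 3.38 = 0, giving V_SD = 0.359 V (the root below V_ov).
I_D = (3.38 − 0.359) / 18.5 = 0.163 mA.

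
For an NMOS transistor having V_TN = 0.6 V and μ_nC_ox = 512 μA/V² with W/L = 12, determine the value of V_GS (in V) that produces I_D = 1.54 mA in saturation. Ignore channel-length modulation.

V_GS = 1.31 V

k_n = μ_nC_ox · (W/L) = 6.144 mA/V².
In saturation I_D = ½ k_n (V_GS − V_TN)², so V_GS − V_TN = √(2 I_D / k_n) = √(2 × 1.54 / 6.144) = 0.708 V.
V_GS = 0.6 + 0.708 = 1.31 V.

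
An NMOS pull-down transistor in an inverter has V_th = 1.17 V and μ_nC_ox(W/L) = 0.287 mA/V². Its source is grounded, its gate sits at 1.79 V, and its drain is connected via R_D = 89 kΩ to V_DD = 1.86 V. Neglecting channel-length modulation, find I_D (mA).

V_GS = V_G = 1.79 V, so V_ov = 1.79 − 1.17 = 0.62 V.
Assume saturation: I_D = ½ k_n V_ov² = 0.5 × 0.287 × 0.62² = 0.0552 mA, giving V_DS = V_DD − I_D R_D = 1.86 − 0.0552 × 89 = -3.05 V.
But -3.05 V < V_ov = 0.62 V, so the device is actually in triode.
In triode I_D = k_n[V_ov V_DS − ½ V_DS²] and I_D = (V_DD − V_DS)/R_D. Equating: 12.8 V_DS² − 16.84 V_DS + 1.86 = 0, giving V_DS = 0.122 V (the root below V_ov).
I_D = (1.86 − 0.122) / 89 = 0.0195 mA.

I_D = 0.0195 mA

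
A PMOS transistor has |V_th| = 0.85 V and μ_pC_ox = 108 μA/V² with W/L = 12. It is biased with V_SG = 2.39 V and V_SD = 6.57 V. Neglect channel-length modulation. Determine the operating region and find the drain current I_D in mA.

k_p = μ_pC_ox · (W/L) = 1.296 mA/V².
V_ov = V_SG − |V_th| = 2.39 − 0.85 = 1.54 V.
Since V_SD = 6.57 V ≥ V_ov = 1.54 V, the device is in saturation.
I_D = ½ k_p V_ov² = 0.5 × 1.296 × 1.54² = 1.54 mA.

Saturation; I_D = 1.54 mA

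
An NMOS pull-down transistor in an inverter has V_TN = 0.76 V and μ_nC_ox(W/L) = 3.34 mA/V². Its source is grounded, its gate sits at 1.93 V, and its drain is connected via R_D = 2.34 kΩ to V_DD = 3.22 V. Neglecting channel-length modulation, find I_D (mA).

V_GS = V_G = 1.93 V, so V_ov = 1.93 − 0.76 = 1.17 V.
Assume saturation: I_D = ½ k_n V_ov² = 0.5 × 3.34 × 1.17² = 2.29 mA, giving V_DS = V_DD − I_D R_D = 3.22 − 2.29 × 2.34 = -2.13 V.
But -2.13 V < V_ov = 1.17 V, so the device is actually in triode.
In triode I_D = k_n[V_ov V_DS − ½ V_DS²] and I_D = (V_DD − V_DS)/R_D. Equating: 3.91 V_DS² − 10.14 V_DS + 3.22 = 0, giving V_DS = 0.37 V (the root below V_ov).
I_D = (3.22 − 0.37) / 2.34 = 1.22 mA.

I_D = 1.22 mA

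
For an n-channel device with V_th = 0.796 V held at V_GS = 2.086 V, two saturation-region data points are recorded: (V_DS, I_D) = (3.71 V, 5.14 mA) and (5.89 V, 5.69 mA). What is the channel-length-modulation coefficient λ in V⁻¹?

With V_GS fixed, I_D ∝ (1 + λ V_DS) in saturation, so I_D2/I_D1 = (1 + λ V_DS2)/(1 + λ V_DS1).
5.69/5.14 = 1.107 = (1 + 5.89 λ)/(1 + 3.71 λ).
Solving: λ (I_D1 V_DS2 − I_D2 V_DS1) = I_D2 − I_D1, so λ = (5.69 − 5.14) / (5.14 × 5.89 − 5.69 × 3.71) = 0.55 / 9.16 = 0.06 V⁻¹.

λ = 0.0600 V⁻¹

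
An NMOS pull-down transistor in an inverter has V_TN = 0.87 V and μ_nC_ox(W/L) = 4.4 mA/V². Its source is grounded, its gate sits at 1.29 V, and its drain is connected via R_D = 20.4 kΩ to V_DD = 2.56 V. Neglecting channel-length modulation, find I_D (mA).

V_GS = V_G = 1.29 V, so V_ov = 1.29 − 0.87 = 0.42 V.
Assume saturation: I_D = ½ k_n V_ov² = 0.5 × 4.4 × 0.42² = 0.388 mA, giving V_DS = V_DD − I_D R_D = 2.56 − 0.388 × 20.4 = -5.36 V.
But -5.36 V < V_ov = 0.42 V, so the device is actually in triode.
In triode I_D = k_n[V_ov V_DS − ½ V_DS²] and I_D = (V_DD − V_DS)/R_D. Equating: 44.9 V_DS² − 38.7 V_DS + 2.56 = 0, giving V_DS = 0.0722 V (the root below V_ov).
I_D = (2.56 − 0.0722) / 20.4 = 0.122 mA.

I_D = 0.122 mA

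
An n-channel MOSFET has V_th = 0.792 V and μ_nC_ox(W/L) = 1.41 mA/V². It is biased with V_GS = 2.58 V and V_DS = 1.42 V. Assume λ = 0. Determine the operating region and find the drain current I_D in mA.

V_ov = V_GS − V_th = 2.58 − 0.792 = 1.79 V.
Since V_DS = 1.42 V < V_ov = 1.79 V, the device is in the triode region.
I_D = k_n [V_ov · V_DS − ½ V_DS²] = 1.41 × [1.79 × 1.42 − 0.5 × 1.42²] = 2.16 mA.

Triode; I_D = 2.16 mA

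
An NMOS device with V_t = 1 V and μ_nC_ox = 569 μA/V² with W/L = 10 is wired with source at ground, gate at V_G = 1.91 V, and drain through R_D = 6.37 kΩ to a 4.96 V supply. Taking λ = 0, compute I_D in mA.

V_GS = V_G = 1.91 V, so V_ov = 1.91 − 1 = 0.91 V.
k_n = μ_nC_ox · (W/L) = 5.69 mA/V².
Assume saturation: I_D = ½ k_n V_ov² = 0.5 × 5.69 × 0.91² = 2.36 mA, giving V_DS = V_DD − I_D R_D = 4.96 − 2.36 × 6.37 = -10 V.
But -10 V < V_ov = 0.91 V, so the device is actually in triode.
In triode I_D = k_n[V_ov V_DS − ½ V_DS²] and I_D = (V_DD − V_DS)/R_D. Equating: 18.1 V_DS² − 33.98 V_DS + 4.96 = 0, giving V_DS = 0.16 V (the root below V_ov).
I_D = (4.96 − 0.16) / 6.37 = 0.754 mA.

I_D = 0.754 mA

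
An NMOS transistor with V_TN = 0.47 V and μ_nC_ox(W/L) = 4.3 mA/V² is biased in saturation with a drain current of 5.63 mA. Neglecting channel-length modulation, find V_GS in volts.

In saturation I_D = ½ k_n (V_GS − V_TN)², so V_GS − V_TN = √(2 I_D / k_n) = √(2 × 5.63 / 4.3) = 1.62 V.
V_GS = 0.47 + 1.62 = 2.09 V.

V_GS = 2.09 V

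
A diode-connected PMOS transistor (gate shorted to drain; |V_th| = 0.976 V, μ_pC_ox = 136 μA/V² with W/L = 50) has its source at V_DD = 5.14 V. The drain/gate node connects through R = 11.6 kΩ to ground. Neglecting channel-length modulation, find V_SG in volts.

V_SG = 1.29 V

With gate tied to drain, V_SG = V_SD ≥ V_SG − |V_th|, so the device is in saturation.
k_p = μ_pC_ox · (W/L) = 6.8 mA/V².
KCL at the drain: ½ k_p (V_SG − |V_th|)² = (V_DD − V_SG)/R.
Let x = V_SG − 0.976. Then 39.4 x² + x − 4.164 = 0, giving x = 0.312 V (positive root), so V_SG = 1.29 V.
I_D = (V_DD − V_SG)/R = (5.14 − 1.29) / 11.6 = 0.332 mA.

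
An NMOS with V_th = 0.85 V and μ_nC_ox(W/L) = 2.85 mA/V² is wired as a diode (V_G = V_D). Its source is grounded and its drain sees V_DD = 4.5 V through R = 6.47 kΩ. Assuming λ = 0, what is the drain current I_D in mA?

With gate tied to drain, V_GS = V_DS ≥ V_GS − V_th, so the device is in saturation.
KCL at the drain: ½ k_n (V_GS − V_th)² = (V_DD − V_GS)/R.
Let x = V_GS − 0.85. Then 9.22 x² + x − 3.65 = 0, giving x = 0.577 V (positive root), so V_GS = 1.43 V.
I_D = (V_DD − V_GS)/R = (4.5 − 1.43) / 6.47 = 0.475 mA.

I_D = 0.475 mA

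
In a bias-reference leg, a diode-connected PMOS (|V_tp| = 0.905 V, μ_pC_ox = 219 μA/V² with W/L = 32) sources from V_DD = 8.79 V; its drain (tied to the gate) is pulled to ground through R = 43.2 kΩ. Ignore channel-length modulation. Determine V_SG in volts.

With gate tied to drain, V_SG = V_SD ≥ V_SG − |V_tp|, so the device is in saturation.
k_p = μ_pC_ox · (W/L) = 7.008 mA/V².
KCL at the drain: ½ k_p (V_SG − |V_tp|)² = (V_DD − V_SG)/R.
Let x = V_SG − 0.905. Then 151 x² + x − 7.885 = 0, giving x = 0.225 V (positive root), so V_SG = 1.13 V.
I_D = (V_DD − V_SG)/R = (8.79 − 1.13) / 43.2 = 0.177 mA.

V_SG = 1.13 V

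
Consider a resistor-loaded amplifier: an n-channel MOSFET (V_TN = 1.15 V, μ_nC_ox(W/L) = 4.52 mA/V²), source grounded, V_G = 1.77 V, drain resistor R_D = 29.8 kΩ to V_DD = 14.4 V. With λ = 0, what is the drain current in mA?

I_D = 0.476 mA

V_GS = V_G = 1.77 V, so V_ov = 1.77 − 1.15 = 0.62 V.
Assume saturation: I_D = ½ k_n V_ov² = 0.5 × 4.52 × 0.62² = 0.869 mA, giving V_DS = V_DD − I_D R_D = 14.4 − 0.869 × 29.8 = -11.5 V.
But -11.5 V < V_ov = 0.62 V, so the device is actually in triode.
In triode I_D = k_n[V_ov V_DS − ½ V_DS²] and I_D = (V_DD − V_DS)/R_D. Equating: 67.3 V_DS² − 84.51 V_DS + 14.4 = 0, giving V_DS = 0.203 V (the root below V_ov).
I_D = (14.4 − 0.203) / 29.8 = 0.476 mA.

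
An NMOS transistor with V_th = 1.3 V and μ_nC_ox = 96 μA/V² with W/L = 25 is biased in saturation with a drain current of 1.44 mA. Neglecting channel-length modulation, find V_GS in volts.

V_GS = 2.40 V

k_n = μ_nC_ox · (W/L) = 2.4 mA/V².
In saturation I_D = ½ k_n (V_GS − V_th)², so V_GS − V_th = √(2 I_D / k_n) = √(2 × 1.44 / 2.4) = 1.1 V.
V_GS = 1.3 + 1.1 = 2.4 V.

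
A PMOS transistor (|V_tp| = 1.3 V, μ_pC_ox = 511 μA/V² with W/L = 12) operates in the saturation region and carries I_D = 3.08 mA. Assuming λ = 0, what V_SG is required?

k_p = μ_pC_ox · (W/L) = 6.132 mA/V².
In saturation I_D = ½ k_p (V_SG − |V_tp|)², so V_SG − |V_tp| = √(2 I_D / k_p) = √(2 × 3.08 / 6.132) = 1 V.
V_SG = 1.3 + 1 = 2.3 V.

V_SG = 2.30 V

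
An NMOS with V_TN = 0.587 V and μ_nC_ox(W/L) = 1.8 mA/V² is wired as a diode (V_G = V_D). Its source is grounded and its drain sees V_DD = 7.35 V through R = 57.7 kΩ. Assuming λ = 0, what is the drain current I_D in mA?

I_D = 0.111 mA

With gate tied to drain, V_GS = V_DS ≥ V_GS − V_TN, so the device is in saturation.
KCL at the drain: ½ k_n (V_GS − V_TN)² = (V_DD − V_GS)/R.
Let x = V_GS − 0.587. Then 51.9 x² + x − 6.763 = 0, giving x = 0.351 V (positive root), so V_GS = 0.938 V.
I_D = (V_DD − V_GS)/R = (7.35 − 0.938) / 57.7 = 0.111 mA.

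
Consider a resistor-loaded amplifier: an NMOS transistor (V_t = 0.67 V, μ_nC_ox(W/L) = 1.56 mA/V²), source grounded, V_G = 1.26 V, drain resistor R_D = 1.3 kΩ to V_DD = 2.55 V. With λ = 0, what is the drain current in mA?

I_D = 0.272 mA

V_GS = V_G = 1.26 V, so V_ov = 1.26 − 0.67 = 0.59 V.
Assume saturation: I_D = ½ k_n V_ov² = 0.5 × 1.56 × 0.59² = 0.272 mA, giving V_DS = V_DD − I_D R_D = 2.55 − 0.272 × 1.3 = 2.2 V.
V_DS = 2.2 V ≥ V_ov = 0.59 V, confirming saturation.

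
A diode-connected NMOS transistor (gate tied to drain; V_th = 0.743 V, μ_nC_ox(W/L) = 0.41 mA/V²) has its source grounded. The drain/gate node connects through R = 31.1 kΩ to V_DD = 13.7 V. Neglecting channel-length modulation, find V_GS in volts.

With gate tied to drain, V_GS = V_DS ≥ V_GS − V_th, so the device is in saturation.
KCL at the drain: ½ k_n (V_GS − V_th)² = (V_DD − V_GS)/R.
Let x = V_GS − 0.743. Then 6.38 x² + x − 12.96 = 0, giving x = 1.35 V (positive root), so V_GS = 2.09 V.
I_D = (V_DD − V_GS)/R = (13.7 − 2.09) / 31.1 = 0.373 mA.

V_GS = 2.09 V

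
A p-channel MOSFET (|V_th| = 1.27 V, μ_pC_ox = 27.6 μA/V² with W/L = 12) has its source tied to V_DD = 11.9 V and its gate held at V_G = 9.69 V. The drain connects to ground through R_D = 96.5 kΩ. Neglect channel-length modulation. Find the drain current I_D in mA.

V_SG = V_DD − V_G = 11.9 − 9.69 = 2.21 V, so V_ov = 2.21 − 1.27 = 0.94 V.
k_p = μ_pC_ox · (W/L) = 0.3312 mA/V².
Assume saturation: I_D = ½ k_p V_ov² = 0.5 × 0.3312 × 0.94² = 0.146 mA, giving V_SD = V_DD − I_D R_D = 11.9 − 0.146 × 96.5 = -2.22 V.
But -2.22 V < V_ov = 0.94 V, so the device is actually in triode.
In triode I_D = k_p[V_ov V_SD − ½ V_SD²] and I_D = (V_DD − V_SD)/R_D. Equating: 16 V_SD² − 31.04 V_SD + 11.9 = 0, giving V_SD = 0.525 V (the root below V_ov).
I_D = (11.9 − 0.525) / 96.5 = 0.118 mA.

I_D = 0.118 mA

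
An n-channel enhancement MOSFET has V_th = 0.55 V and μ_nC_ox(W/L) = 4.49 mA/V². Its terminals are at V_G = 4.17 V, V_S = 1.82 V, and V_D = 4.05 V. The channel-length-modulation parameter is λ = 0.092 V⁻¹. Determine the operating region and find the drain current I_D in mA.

Saturation; I_D = 8.77 mA

V_GS = V_G − V_S = 4.17 − 1.82 = 2.35 V; V_DS = V_D − V_S = 4.05 − 1.82 = 2.23 V.
V_ov = V_GS − V_th = 2.35 − 0.55 = 1.8 V.
Since V_DS = 2.23 V ≥ V_ov = 1.8 V, the device is in saturation.
I_D = ½ k_n V_ov² (1 + λ V_DS) = 0.5 × 4.49 × 1.8² × (1 + 0.092 × 2.23) = 8.77 mA.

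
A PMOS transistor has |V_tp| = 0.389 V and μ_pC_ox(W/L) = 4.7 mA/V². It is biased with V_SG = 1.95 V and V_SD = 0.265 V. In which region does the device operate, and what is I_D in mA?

V_ov = V_SG − |V_tp| = 1.95 − 0.389 = 1.56 V.
Since V_SD = 0.265 V < V_ov = 1.56 V, the device is in the triode region.
I_D = k_p [V_ov · V_SD − ½ V_SD²] = 4.7 × [1.56 × 0.265 − 0.5 × 0.265²] = 1.78 mA.

Triode; I_D = 1.78 mA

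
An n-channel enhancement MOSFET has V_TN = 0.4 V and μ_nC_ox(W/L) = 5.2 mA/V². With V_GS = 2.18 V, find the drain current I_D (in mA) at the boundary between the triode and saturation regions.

I_D = 8.24 mA

At the boundary V_DS = V_ov = V_GS − V_TN = 2.18 − 0.4 = 1.78 V.
I_D = ½ k_n V_ov² = 0.5 × 5.2 × 1.78² = 8.24 mA.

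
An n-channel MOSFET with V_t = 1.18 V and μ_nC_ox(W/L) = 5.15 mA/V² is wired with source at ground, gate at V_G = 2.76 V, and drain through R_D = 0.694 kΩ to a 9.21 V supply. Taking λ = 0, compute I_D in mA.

V_GS = V_G = 2.76 V, so V_ov = 2.76 − 1.18 = 1.58 V.
Assume saturation: I_D = ½ k_n V_ov² = 0.5 × 5.15 × 1.58² = 6.43 mA, giving V_DS = V_DD − I_D R_D = 9.21 − 6.43 × 0.694 = 4.75 V.
V_DS = 4.75 V ≥ V_ov = 1.58 V, confirming saturation.

I_D = 6.43 mA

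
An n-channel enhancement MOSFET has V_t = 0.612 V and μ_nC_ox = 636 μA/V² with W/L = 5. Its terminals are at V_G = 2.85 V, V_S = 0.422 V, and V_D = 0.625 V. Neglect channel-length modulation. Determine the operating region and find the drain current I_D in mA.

Triode; I_D = 1.11 mA

V_GS = V_G − V_S = 2.85 − 0.422 = 2.43 V; V_DS = V_D − V_S = 0.625 − 0.422 = 0.203 V.
k_n = μ_nC_ox · (W/L) = 3.18 mA/V².
V_ov = V_GS − V_t = 2.43 − 0.612 = 1.82 V.
Since V_DS = 0.203 V < V_ov = 1.82 V, the device is in the triode region.
I_D = k_n [V_ov · V_DS − ½ V_DS²] = 3.18 × [1.82 × 0.203 − 0.5 × 0.203²] = 1.11 mA.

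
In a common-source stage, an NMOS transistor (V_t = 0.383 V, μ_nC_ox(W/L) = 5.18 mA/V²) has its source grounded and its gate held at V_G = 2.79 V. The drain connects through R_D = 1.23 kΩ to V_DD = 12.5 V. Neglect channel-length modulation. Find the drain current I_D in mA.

V_GS = V_G = 2.79 V, so V_ov = 2.79 − 0.383 = 2.41 V.
Assume saturation: I_D = ½ k_n V_ov² = 0.5 × 5.18 × 2.41² = 15 mA, giving V_DS = V_DD − I_D R_D = 12.5 − 15 × 1.23 = -5.96 V.
But -5.96 V < V_ov = 2.41 V, so the device is actually in triode.
In triode I_D = k_n[V_ov V_DS − ½ V_DS²] and I_D = (V_DD − V_DS)/R_D. Equating: 3.19 V_DS² − 16.34 V_DS + 12.5 = 0, giving V_DS = 0.936 V (the root below V_ov).
I_D = (12.5 − 0.936) / 1.23 = 9.4 mA.

I_D = 9.40 mA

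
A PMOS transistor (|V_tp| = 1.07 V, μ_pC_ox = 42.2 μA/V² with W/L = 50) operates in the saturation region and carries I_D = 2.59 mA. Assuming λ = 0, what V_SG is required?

k_p = μ_pC_ox · (W/L) = 2.11 mA/V².
In saturation I_D = ½ k_p (V_SG − |V_tp|)², so V_SG − |V_tp| = √(2 I_D / k_p) = √(2 × 2.59 / 2.11) = 1.57 V.
V_SG = 1.07 + 1.57 = 2.64 V.

V_SG = 2.64 V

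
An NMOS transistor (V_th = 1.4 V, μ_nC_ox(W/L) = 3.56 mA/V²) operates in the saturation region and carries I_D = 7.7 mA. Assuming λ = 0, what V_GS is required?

In saturation I_D = ½ k_n (V_GS − V_th)², so V_GS − V_th = √(2 I_D / k_n) = √(2 × 7.7 / 3.56) = 2.08 V.
V_GS = 1.4 + 2.08 = 3.48 V.

V_GS = 3.48 V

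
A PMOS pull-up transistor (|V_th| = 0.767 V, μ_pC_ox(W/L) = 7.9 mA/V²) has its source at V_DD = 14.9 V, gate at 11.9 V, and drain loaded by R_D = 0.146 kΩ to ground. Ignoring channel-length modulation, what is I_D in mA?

I_D = 19.7 mA

V_SG = V_DD − V_G = 14.9 − 11.9 = 3 V, so V_ov = 3 − 0.767 = 2.23 V.
Assume saturation: I_D = ½ k_p V_ov² = 0.5 × 7.9 × 2.23² = 19.7 mA, giving V_SD = V_DD − I_D R_D = 14.9 − 19.7 × 0.146 = 12 V.
V_SD = 12 V ≥ V_ov = 2.23 V, confirming saturation.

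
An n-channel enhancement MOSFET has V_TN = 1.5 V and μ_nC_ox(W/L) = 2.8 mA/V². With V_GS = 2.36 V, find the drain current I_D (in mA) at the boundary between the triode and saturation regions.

At the boundary V_DS = V_ov = V_GS − V_TN = 2.36 − 1.5 = 0.86 V.
I_D = ½ k_n V_ov² = 0.5 × 2.8 × 0.86² = 1.04 mA.

I_D = 1.04 mA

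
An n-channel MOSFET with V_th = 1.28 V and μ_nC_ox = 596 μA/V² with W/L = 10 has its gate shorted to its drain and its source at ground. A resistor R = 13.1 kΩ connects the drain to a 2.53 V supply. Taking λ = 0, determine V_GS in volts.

V_GS = 1.45 V

With gate tied to drain, V_GS = V_DS ≥ V_GS − V_th, so the device is in saturation.
k_n = μ_nC_ox · (W/L) = 5.96 mA/V².
KCL at the drain: ½ k_n (V_GS − V_th)² = (V_DD − V_GS)/R.
Let x = V_GS − 1.28. Then 39 x² + x − 1.25 = 0, giving x = 0.167 V (positive root), so V_GS = 1.45 V.
I_D = (V_DD − V_GS)/R = (2.53 − 1.45) / 13.1 = 0.0827 mA.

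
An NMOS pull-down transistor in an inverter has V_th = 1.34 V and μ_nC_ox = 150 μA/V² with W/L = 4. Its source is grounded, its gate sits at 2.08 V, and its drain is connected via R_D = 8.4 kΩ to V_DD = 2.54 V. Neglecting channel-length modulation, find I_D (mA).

V_GS = V_G = 2.08 V, so V_ov = 2.08 − 1.34 = 0.74 V.
k_n = μ_nC_ox · (W/L) = 0.6 mA/V².
Assume saturation: I_D = ½ k_n V_ov² = 0.5 × 0.6 × 0.74² = 0.164 mA, giving V_DS = V_DD − I_D R_D = 2.54 − 0.164 × 8.4 = 1.16 V.
V_DS = 1.16 V ≥ V_ov = 0.74 V, confirming saturation.

I_D = 0.164 mA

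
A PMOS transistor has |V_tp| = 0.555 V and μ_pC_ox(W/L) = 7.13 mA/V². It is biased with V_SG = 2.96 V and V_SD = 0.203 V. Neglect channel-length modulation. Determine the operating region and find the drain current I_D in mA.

V_ov = V_SG − |V_tp| = 2.96 − 0.555 = 2.4 V.
Since V_SD = 0.203 V < V_ov = 2.4 V, the device is in the triode region.
I_D = k_p [V_ov · V_SD − ½ V_SD²] = 7.13 × [2.4 × 0.203 − 0.5 × 0.203²] = 3.33 mA.

Triode; I_D = 3.33 mA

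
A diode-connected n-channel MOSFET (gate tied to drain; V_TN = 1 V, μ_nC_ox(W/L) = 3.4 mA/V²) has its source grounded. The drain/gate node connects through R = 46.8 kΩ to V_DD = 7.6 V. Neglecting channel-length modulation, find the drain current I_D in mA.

I_D = 0.135 mA

With gate tied to drain, V_GS = V_DS ≥ V_GS − V_TN, so the device is in saturation.
KCL at the drain: ½ k_n (V_GS − V_TN)² = (V_DD − V_GS)/R.
Let x = V_GS − 1. Then 79.6 x² + x − 6.6 = 0, giving x = 0.282 V (positive root), so V_GS = 1.28 V.
I_D = (V_DD − V_GS)/R = (7.6 − 1.28) / 46.8 = 0.135 mA.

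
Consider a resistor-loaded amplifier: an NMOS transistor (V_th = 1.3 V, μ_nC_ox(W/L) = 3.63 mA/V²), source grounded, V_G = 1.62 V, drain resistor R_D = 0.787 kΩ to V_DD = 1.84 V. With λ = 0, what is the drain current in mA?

V_GS = V_G = 1.62 V, so V_ov = 1.62 − 1.3 = 0.32 V.
Assume saturation: I_D = ½ k_n V_ov² = 0.5 × 3.63 × 0.32² = 0.186 mA, giving V_DS = V_DD − I_D R_D = 1.84 − 0.186 × 0.787 = 1.69 V.
V_DS = 1.69 V ≥ V_ov = 0.32 V, confirming saturation.

I_D = 0.186 mA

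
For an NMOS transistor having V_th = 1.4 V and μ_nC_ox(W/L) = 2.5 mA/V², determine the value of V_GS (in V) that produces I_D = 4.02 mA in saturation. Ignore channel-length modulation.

In saturation I_D = ½ k_n (V_GS − V_th)², so V_GS − V_th = √(2 I_D / k_n) = √(2 × 4.02 / 2.5) = 1.79 V.
V_GS = 1.4 + 1.79 = 3.19 V.

V_GS = 3.19 V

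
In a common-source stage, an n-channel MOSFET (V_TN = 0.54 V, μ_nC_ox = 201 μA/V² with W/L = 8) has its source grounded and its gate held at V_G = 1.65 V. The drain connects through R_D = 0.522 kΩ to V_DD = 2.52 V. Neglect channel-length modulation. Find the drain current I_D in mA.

I_D = 0.991 mA

V_GS = V_G = 1.65 V, so V_ov = 1.65 − 0.54 = 1.11 V.
k_n = μ_nC_ox · (W/L) = 1.608 mA/V².
Assume saturation: I_D = ½ k_n V_ov² = 0.5 × 1.608 × 1.11² = 0.991 mA, giving V_DS = V_DD − I_D R_D = 2.52 − 0.991 × 0.522 = 2 V.
V_DS = 2 V ≥ V_ov = 1.11 V, confirming saturation.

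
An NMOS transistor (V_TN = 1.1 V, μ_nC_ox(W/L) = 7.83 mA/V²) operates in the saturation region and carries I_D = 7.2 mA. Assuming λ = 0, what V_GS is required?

V_GS = 2.46 V

In saturation I_D = ½ k_n (V_GS − V_TN)², so V_GS − V_TN = √(2 I_D / k_n) = √(2 × 7.2 / 7.83) = 1.36 V.
V_GS = 1.1 + 1.36 = 2.46 V.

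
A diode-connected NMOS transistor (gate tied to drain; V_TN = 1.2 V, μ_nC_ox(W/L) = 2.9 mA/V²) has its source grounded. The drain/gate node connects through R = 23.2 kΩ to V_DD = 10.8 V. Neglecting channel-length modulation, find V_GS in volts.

With gate tied to drain, V_GS = V_DS ≥ V_GS − V_TN, so the device is in saturation.
KCL at the drain: ½ k_n (V_GS − V_TN)² = (V_DD − V_GS)/R.
Let x = V_GS − 1.2. Then 33.6 x² + x − 9.6 = 0, giving x = 0.52 V (positive root), so V_GS = 1.72 V.
I_D = (V_DD − V_GS)/R = (10.8 − 1.72) / 23.2 = 0.391 mA.

V_GS = 1.72 V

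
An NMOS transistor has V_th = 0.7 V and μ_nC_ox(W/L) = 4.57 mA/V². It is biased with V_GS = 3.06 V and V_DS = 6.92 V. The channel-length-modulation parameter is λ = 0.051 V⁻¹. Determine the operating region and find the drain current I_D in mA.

Saturation; I_D = 17.2 mA

V_ov = V_GS − V_th = 3.06 − 0.7 = 2.36 V.
Since V_DS = 6.92 V ≥ V_ov = 2.36 V, the device is in saturation.
I_D = ½ k_n V_ov² (1 + λ V_DS) = 0.5 × 4.57 × 2.36² × (1 + 0.051 × 6.92) = 17.2 mA.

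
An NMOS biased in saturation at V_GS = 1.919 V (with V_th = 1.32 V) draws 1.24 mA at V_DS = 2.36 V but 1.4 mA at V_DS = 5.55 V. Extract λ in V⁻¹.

With V_GS fixed, I_D ∝ (1 + λ V_DS) in saturation, so I_D2/I_D1 = (1 + λ V_DS2)/(1 + λ V_DS1).
1.4/1.24 = 1.129 = (1 + 5.55 λ)/(1 + 2.36 λ).
Solving: λ (I_D1 V_DS2 − I_D2 V_DS1) = I_D2 − I_D1, so λ = (1.4 − 1.24) / (1.24 × 5.55 − 1.4 × 2.36) = 0.16 / 3.58 = 0.0447 V⁻¹.

λ = 0.0447 V⁻¹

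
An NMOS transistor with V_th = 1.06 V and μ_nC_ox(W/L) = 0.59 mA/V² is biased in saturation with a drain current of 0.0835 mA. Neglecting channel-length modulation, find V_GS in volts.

V_GS = 1.59 V

In saturation I_D = ½ k_n (V_GS − V_th)², so V_GS − V_th = √(2 I_D / k_n) = √(2 × 0.0835 / 0.59) = 0.532 V.
V_GS = 1.06 + 0.532 = 1.59 V.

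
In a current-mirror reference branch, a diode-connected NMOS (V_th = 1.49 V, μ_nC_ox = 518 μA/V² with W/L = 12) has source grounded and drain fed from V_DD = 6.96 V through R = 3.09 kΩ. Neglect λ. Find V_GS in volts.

V_GS = 2.19 V

With gate tied to drain, V_GS = V_DS ≥ V_GS − V_th, so the device is in saturation.
k_n = μ_nC_ox · (W/L) = 6.216 mA/V².
KCL at the drain: ½ k_n (V_GS − V_th)² = (V_DD − V_GS)/R.
Let x = V_GS − 1.49. Then 9.6 x² + x − 5.47 = 0, giving x = 0.704 V (positive root), so V_GS = 2.19 V.
I_D = (V_DD − V_GS)/R = (6.96 − 2.19) / 3.09 = 1.54 mA.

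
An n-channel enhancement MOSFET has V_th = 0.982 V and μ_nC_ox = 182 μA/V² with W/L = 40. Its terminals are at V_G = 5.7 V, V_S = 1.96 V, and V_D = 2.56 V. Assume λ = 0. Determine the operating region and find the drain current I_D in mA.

V_GS = V_G − V_S = 5.7 − 1.96 = 3.74 V; V_DS = V_D − V_S = 2.56 − 1.96 = 0.6 V.
k_n = μ_nC_ox · (W/L) = 7.28 mA/V².
V_ov = V_GS − V_th = 3.74 − 0.982 = 2.76 V.
Since V_DS = 0.6 V < V_ov = 2.76 V, the device is in the triode region.
I_D = k_n [V_ov · V_DS − ½ V_DS²] = 7.28 × [2.76 × 0.6 − 0.5 × 0.6²] = 10.7 mA.

Triode; I_D = 10.7 mA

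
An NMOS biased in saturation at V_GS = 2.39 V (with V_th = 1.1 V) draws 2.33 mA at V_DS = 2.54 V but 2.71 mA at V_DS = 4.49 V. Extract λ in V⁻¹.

λ = 0.106 V⁻¹

With V_GS fixed, I_D ∝ (1 + λ V_DS) in saturation, so I_D2/I_D1 = (1 + λ V_DS2)/(1 + λ V_DS1).
2.71/2.33 = 1.163 = (1 + 4.49 λ)/(1 + 2.54 λ).
Solving: λ (I_D1 V_DS2 − I_D2 V_DS1) = I_D2 − I_D1, so λ = (2.71 − 2.33) / (2.33 × 4.49 − 2.71 × 2.54) = 0.38 / 3.58 = 0.106 V⁻¹.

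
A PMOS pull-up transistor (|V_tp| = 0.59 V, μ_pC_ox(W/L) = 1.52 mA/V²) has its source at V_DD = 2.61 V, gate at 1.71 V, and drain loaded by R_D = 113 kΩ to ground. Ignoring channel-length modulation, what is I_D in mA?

I_D = 0.0226 mA

V_SG = V_DD − V_G = 2.61 − 1.71 = 0.9 V, so V_ov = 0.9 − 0.59 = 0.31 V.
Assume saturation: I_D = ½ k_p V_ov² = 0.5 × 1.52 × 0.31² = 0.073 mA, giving V_SD = V_DD − I_D R_D = 2.61 − 0.073 × 113 = -5.64 V.
But -5.64 V < V_ov = 0.31 V, so the device is actually in triode.
In triode I_D = k_p[V_ov V_SD − ½ V_SD²] and I_D = (V_DD − V_SD)/R_D. Equating: 85.9 V_SD² − 54.25 V_SD + 2.61 = 0, giving V_SD = 0.0525 V (the root below V_ov).
I_D = (2.61 − 0.0525) / 113 = 0.0226 mA.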